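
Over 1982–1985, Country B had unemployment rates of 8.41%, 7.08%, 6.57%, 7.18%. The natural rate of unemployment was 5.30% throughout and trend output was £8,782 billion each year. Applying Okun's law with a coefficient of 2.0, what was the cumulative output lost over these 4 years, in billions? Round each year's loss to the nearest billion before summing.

£1,412 billion

Year 1982: gap = -2.0 × (8.41 - 5.3) = -6.22%, loss ≈ 8782 × 6.22/100 ≈ 546.
Year 1983: gap = -2.0 × (7.08 - 5.3) = -3.56%, loss ≈ 8782 × 3.56/100 ≈ 313.
Year 1984: gap = -2.0 × (6.57 - 5.3) = -2.54%, loss ≈ 8782 × 2.54/100 ≈ 223.
Year 1985: gap = -2.0 × (7.18 - 5.3) = -3.76%, loss ≈ 8782 × 3.76/100 ≈ 330.
Total lost output = 546 + 313 + 223 + 330 = 1412 billion.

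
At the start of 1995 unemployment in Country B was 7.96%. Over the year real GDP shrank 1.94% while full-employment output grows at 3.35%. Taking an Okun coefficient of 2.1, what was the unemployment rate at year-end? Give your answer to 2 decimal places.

10.48%

Growth-rate Okun's law: g_Y = g_Y* - β × Δu, so Δu = (g_Y* - g_Y)/β.
Δu = (3.35 + 1.94)/2.1 = 5.29/2.1 = 2.52 percentage points.
Year-end unemployment = 7.96 + 2.52 = 10.48%.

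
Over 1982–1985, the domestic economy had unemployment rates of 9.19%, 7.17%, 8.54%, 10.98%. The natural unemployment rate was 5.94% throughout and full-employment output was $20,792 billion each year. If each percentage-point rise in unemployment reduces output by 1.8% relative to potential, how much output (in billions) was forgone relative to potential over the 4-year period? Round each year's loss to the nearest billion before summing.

$4,535 billion

Year 1982: gap = -1.8 × (9.19 - 5.94) = -5.85%, loss ≈ 20792 × 5.85/100 ≈ 1216.
Year 1983: gap = -1.8 × (7.17 - 5.94) = -2.214%, loss ≈ 20792 × 2.214/100 ≈ 460.
Year 1984: gap = -1.8 × (8.54 - 5.94) = -4.68%, loss ≈ 20792 × 4.68/100 ≈ 973.
Year 1985: gap = -1.8 × (10.98 - 5.94) = -9.072%, loss ≈ 20792 × 9.072/100 ≈ 1886.
Total lost output = 1216 + 460 + 973 + 1886 = 4535 billion.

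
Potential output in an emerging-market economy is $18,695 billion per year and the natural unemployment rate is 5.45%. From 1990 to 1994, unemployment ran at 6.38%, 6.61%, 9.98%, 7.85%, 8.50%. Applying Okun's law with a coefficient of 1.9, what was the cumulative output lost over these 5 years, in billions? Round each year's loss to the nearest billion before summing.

Year 1990: gap = -1.9 × (6.38 - 5.45) = -1.767%, loss ≈ 18695 × 1.767/100 ≈ 330.
Year 1991: gap = -1.9 × (6.61 - 5.45) = -2.204%, loss ≈ 18695 × 2.204/100 ≈ 412.
Year 1992: gap = -1.9 × (9.98 - 5.45) = -8.607%, loss ≈ 18695 × 8.607/100 ≈ 1609.
Year 1993: gap = -1.9 × (7.85 - 5.45) = -4.56%, loss ≈ 18695 × 4.56/100 ≈ 852.
Year 1994: gap = -1.9 × (8.5 - 5.45) = -5.795%, loss ≈ 18695 × 5.795/100 ≈ 1083.
Total lost output = 330 + 412 + 1609 + 852 + 1083 = 4286 billion.

$4,286 billion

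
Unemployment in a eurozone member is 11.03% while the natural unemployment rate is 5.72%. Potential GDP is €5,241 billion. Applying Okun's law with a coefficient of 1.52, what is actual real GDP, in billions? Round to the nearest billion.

Unemployment gap = 11.03 - 5.72 = 5.31 points, so the output gap is -1.52 × 5.31 = -8.0712%.
Actual GDP = 5241 × (1 - 8.0712/100) = 5241 × 0.919288 ≈ 4818 billion.

€4,818 billion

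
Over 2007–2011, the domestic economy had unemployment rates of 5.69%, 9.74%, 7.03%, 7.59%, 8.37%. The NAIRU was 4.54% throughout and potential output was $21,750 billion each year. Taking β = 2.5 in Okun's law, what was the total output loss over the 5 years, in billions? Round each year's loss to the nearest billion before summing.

$8,548 billion

Year 2007: gap = -2.5 × (5.69 - 4.54) = -2.875%, loss ≈ 21750 × 2.875/100 ≈ 625.
Year 2008: gap = -2.5 × (9.74 - 4.54) = -13%, loss ≈ 21750 × 13/100 ≈ 2828.
Year 2009: gap = -2.5 × (7.03 - 4.54) = -6.225%, loss ≈ 21750 × 6.225/100 ≈ 1354.
Year 2010: gap = -2.5 × (7.59 - 4.54) = -7.625%, loss ≈ 21750 × 7.625/100 ≈ 1658.
Year 2011: gap = -2.5 × (8.37 - 4.54) = -9.575%, loss ≈ 21750 × 9.575/100 ≈ 2083.
Total lost output = 625 + 2828 + 1354 + 1658 + 2083 = 8548 billion.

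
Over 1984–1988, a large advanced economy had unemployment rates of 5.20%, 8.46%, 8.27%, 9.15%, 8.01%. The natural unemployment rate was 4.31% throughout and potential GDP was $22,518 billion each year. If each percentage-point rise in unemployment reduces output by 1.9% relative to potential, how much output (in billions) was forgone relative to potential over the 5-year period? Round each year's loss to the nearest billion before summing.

$7,505 billion

Year 1984: gap = -1.9 × (5.2 - 4.31) = -1.691%, loss ≈ 22518 × 1.691/100 ≈ 381.
Year 1985: gap = -1.9 × (8.46 - 4.31) = -7.885%, loss ≈ 22518 × 7.885/100 ≈ 1776.
Year 1986: gap = -1.9 × (8.27 - 4.31) = -7.524%, loss ≈ 22518 × 7.524/100 ≈ 1694.
Year 1987: gap = -1.9 × (9.15 - 4.31) = -9.196%, loss ≈ 22518 × 9.196/100 ≈ 2071.
Year 1988: gap = -1.9 × (8.01 - 4.31) = -7.03%, loss ≈ 22518 × 7.03/100 ≈ 1583.
Total lost output = 381 + 1776 + 1694 + 2071 + 1583 = 7505 billion.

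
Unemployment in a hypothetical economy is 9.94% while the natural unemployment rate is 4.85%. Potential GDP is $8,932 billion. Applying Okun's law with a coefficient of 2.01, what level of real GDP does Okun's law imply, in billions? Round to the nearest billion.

$8,018 billion

Unemployment gap = 9.94 - 4.85 = 5.09 points, so the output gap is -2.01 × 5.09 = -10.2309%.
Actual GDP = 8932 × (1 - 10.2309/100) = 8932 × 0.897691 ≈ 8018 billion.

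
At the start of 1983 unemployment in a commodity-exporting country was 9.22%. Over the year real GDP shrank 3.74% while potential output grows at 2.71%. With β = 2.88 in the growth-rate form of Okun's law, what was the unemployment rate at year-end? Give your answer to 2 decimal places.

11.46%

Growth-rate Okun's law: g_Y = g_Y* - β × Δu, so Δu = (g_Y* - g_Y)/β.
Δu = (2.71 + 3.74)/2.88 = 6.45/2.88 = 2.24 percentage points.
Year-end unemployment = 9.22 + 2.24 = 11.46%.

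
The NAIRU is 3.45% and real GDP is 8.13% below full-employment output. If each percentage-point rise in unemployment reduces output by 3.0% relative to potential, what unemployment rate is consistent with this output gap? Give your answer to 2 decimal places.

6.16%

From Okun's law, u - u* = -(output gap)/β = -(-8.13)/3.0 = 2.71 points.
So u = 3.45 + 2.71 = 6.16%.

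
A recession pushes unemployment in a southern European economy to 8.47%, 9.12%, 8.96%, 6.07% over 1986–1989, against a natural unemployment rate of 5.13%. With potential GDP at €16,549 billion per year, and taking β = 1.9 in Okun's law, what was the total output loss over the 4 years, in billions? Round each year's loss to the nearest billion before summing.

€3,805 billion

Year 1986: gap = -1.9 × (8.47 - 5.13) = -6.346%, loss ≈ 16549 × 6.346/100 ≈ 1050.
Year 1987: gap = -1.9 × (9.12 - 5.13) = -7.581%, loss ≈ 16549 × 7.581/100 ≈ 1255.
Year 1988: gap = -1.9 × (8.96 - 5.13) = -7.277%, loss ≈ 16549 × 7.277/100 ≈ 1204.
Year 1989: gap = -1.9 × (6.07 - 5.13) = -1.786%, loss ≈ 16549 × 1.786/100 ≈ 296.
Total lost output = 1050 + 1255 + 1204 + 296 = 3805 billion.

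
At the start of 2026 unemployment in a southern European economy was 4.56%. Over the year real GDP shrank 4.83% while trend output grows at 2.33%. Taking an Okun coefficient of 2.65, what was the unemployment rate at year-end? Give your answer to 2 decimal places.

Growth-rate Okun's law: g_Y = g_Y* - β × Δu, so Δu = (g_Y* - g_Y)/β.
Δu = (2.33 + 4.83)/2.65 = 7.16/2.65 = 2.70 percentage points.
Year-end unemployment = 4.56 + 2.7 = 7.26%.

7.26%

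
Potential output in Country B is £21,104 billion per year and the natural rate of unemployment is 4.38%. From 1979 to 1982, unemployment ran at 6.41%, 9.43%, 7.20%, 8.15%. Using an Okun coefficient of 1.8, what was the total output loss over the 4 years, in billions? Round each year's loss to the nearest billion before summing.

Year 1979: gap = -1.8 × (6.41 - 4.38) = -3.654%, loss ≈ 21104 × 3.654/100 ≈ 771.
Year 1980: gap = -1.8 × (9.43 - 4.38) = -9.09%, loss ≈ 21104 × 9.09/100 ≈ 1918.
Year 1981: gap = -1.8 × (7.2 - 4.38) = -5.076%, loss ≈ 21104 × 5.076/100 ≈ 1071.
Year 1982: gap = -1.8 × (8.15 - 4.38) = -6.786%, loss ≈ 21104 × 6.786/100 ≈ 1432.
Total lost output = 771 + 1918 + 1071 + 1432 = 5192 billion.

£5,192 billion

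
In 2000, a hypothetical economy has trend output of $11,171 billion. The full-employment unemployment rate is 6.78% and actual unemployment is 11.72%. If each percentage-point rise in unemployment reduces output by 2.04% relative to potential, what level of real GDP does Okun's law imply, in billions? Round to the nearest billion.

$10,045 billion

Unemployment gap = 11.72 - 6.78 = 4.94 points, so the output gap is -2.04 × 4.94 = -10.0776%.
Actual GDP = 11171 × (1 - 10.0776/100) = 11171 × 0.899224 ≈ 10045 billion.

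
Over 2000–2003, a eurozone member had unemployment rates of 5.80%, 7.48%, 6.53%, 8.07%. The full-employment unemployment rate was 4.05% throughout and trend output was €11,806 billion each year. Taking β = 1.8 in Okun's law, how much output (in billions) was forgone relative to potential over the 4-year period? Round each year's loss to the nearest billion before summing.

Year 2000: gap = -1.8 × (5.8 - 4.05) = -3.15%, loss ≈ 11806 × 3.15/100 ≈ 372.
Year 2001: gap = -1.8 × (7.48 - 4.05) = -6.174%, loss ≈ 11806 × 6.174/100 ≈ 729.
Year 2002: gap = -1.8 × (6.53 - 4.05) = -4.464%, loss ≈ 11806 × 4.464/100 ≈ 527.
Year 2003: gap = -1.8 × (8.07 - 4.05) = -7.236%, loss ≈ 11806 × 7.236/100 ≈ 854.
Total lost output = 372 + 729 + 527 + 854 = 2482 billion.

€2,482 billion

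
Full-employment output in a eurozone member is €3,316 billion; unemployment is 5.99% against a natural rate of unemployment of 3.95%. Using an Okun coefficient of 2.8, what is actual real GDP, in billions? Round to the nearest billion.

Unemployment gap = 5.99 - 3.95 = 2.04 points, so the output gap is -2.8 × 2.04 = -5.712%.
Actual GDP = 3316 × (1 - 5.712/100) = 3316 × 0.94288 ≈ 3127 billion.

€3,127 billion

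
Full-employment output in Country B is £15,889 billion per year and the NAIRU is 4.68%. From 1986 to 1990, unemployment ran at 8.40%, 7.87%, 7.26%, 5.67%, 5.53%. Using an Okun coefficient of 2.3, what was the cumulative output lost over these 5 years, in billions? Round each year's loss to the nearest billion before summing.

Year 1986: gap = -2.3 × (8.4 - 4.68) = -8.556%, loss ≈ 15889 × 8.556/100 ≈ 1359.
Year 1987: gap = -2.3 × (7.87 - 4.68) = -7.337%, loss ≈ 15889 × 7.337/100 ≈ 1166.
Year 1988: gap = -2.3 × (7.26 - 4.68) = -5.934%, loss ≈ 15889 × 5.934/100 ≈ 943.
Year 1989: gap = -2.3 × (5.67 - 4.68) = -2.277%, loss ≈ 15889 × 2.277/100 ≈ 362.
Year 1990: gap = -2.3 × (5.53 - 4.68) = -1.955%, loss ≈ 15889 × 1.955/100 ≈ 311.
Total lost output = 1359 + 1166 + 943 + 362 + 311 = 4141 billion.

£4,141 billion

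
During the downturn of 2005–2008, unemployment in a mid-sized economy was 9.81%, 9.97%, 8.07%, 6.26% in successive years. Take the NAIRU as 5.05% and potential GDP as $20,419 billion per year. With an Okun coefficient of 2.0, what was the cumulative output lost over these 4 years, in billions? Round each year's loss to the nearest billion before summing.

Year 2005: gap = -2.0 × (9.81 - 5.05) = -9.52%, loss ≈ 20419 × 9.52/100 ≈ 1944.
Year 2006: gap = -2.0 × (9.97 - 5.05) = -9.84%, loss ≈ 20419 × 9.84/100 ≈ 2009.
Year 2007: gap = -2.0 × (8.07 - 5.05) = -6.04%, loss ≈ 20419 × 6.04/100 ≈ 1233.
Year 2008: gap = -2.0 × (6.26 - 5.05) = -2.42%, loss ≈ 20419 × 2.42/100 ≈ 494.
Total lost output = 1944 + 2009 + 1233 + 494 = 5680 billion.

$5,680 billion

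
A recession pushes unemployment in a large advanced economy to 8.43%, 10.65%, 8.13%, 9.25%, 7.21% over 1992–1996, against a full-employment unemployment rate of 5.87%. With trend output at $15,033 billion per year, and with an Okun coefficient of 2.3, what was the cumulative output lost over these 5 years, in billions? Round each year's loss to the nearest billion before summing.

Year 1992: gap = -2.3 × (8.43 - 5.87) = -5.888%, loss ≈ 15033 × 5.888/100 ≈ 885.
Year 1993: gap = -2.3 × (10.65 - 5.87) = -10.994%, loss ≈ 15033 × 10.994/100 ≈ 1653.
Year 1994: gap = -2.3 × (8.13 - 5.87) = -5.198%, loss ≈ 15033 × 5.198/100 ≈ 781.
Year 1995: gap = -2.3 × (9.25 - 5.87) = -7.774%, loss ≈ 15033 × 7.774/100 ≈ 1169.
Year 1996: gap = -2.3 × (7.21 - 5.87) = -3.082%, loss ≈ 15033 × 3.082/100 ≈ 463.
Total lost output = 885 + 1653 + 781 + 1169 + 463 = 4951 billion.

$4,951 billion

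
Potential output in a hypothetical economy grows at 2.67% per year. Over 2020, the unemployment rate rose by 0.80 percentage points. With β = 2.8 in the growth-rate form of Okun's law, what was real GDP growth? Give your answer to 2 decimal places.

Growth-rate Okun's law: g_Y = g_Y* - β × Δu.
g_Y = 2.67 - 2.8 × (0.80) = 2.67 - 2.24 = 0.43%, i.e. 0.43% to 2 d.p.

0.43%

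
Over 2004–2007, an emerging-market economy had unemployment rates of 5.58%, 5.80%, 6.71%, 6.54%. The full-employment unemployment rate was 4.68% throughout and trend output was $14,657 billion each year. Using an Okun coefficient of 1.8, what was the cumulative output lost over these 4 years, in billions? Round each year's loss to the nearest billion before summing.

Year 2004: gap = -1.8 × (5.58 - 4.68) = -1.62%, loss ≈ 14657 × 1.62/100 ≈ 237.
Year 2005: gap = -1.8 × (5.8 - 4.68) = -2.016%, loss ≈ 14657 × 2.016/100 ≈ 295.
Year 2006: gap = -1.8 × (6.71 - 4.68) = -3.654%, loss ≈ 14657 × 3.654/100 ≈ 536.
Year 2007: gap = -1.8 × (6.54 - 4.68) = -3.348%, loss ≈ 14657 × 3.348/100 ≈ 491.
Total lost output = 237 + 295 + 536 + 491 = 1559 billion.

$1,559 billion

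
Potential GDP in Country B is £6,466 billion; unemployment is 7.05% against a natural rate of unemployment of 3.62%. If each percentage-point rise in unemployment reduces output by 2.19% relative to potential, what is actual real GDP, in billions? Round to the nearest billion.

£5,980 billion

Unemployment gap = 7.05 - 3.62 = 3.43 points, so the output gap is -2.19 × 3.43 = -7.5117%.
Actual GDP = 6466 × (1 - 7.5117/100) = 6466 × 0.924883 ≈ 5980 billion.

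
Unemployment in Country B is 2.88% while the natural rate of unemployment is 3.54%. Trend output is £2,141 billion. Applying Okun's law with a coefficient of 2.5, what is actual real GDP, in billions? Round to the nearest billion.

£2,176 billion

Unemployment gap = 2.88 - 3.54 = -0.66 points, so the output gap is -2.5 × (-0.66) = 1.65%.
Actual GDP = 2141 × (1 + 1.65/100) = 2141 × 1.0165 ≈ 2176 billion.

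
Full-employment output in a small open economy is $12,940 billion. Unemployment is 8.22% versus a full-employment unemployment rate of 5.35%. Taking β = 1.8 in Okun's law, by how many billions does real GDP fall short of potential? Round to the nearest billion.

$668 billion

Output gap = -1.8 × (8.22 - 5.35) = -1.8 × 2.87 = -5.166%.
Actual GDP ≈ 12940 × 0.94834 ≈ 12272 billion, so the shortfall is 12940 - 12272 = 668 billion.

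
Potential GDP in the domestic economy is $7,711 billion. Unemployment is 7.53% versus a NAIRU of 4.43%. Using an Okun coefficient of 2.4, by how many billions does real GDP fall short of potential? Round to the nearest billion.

$574 billion

Output gap = -2.4 × (7.53 - 4.43) = -2.4 × 3.1 = -7.44%.
Actual GDP ≈ 7711 × 0.9256 ≈ 7137 billion, so the shortfall is 7711 - 7137 = 574 billion.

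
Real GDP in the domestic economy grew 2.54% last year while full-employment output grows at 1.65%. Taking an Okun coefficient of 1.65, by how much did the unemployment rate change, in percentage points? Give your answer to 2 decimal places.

Growth-rate Okun's law: g_Y = g_Y* - β × Δu, so Δu = (g_Y* - g_Y)/β.
Δu = (1.65 - 2.54)/1.65 = -0.89/1.65 = -0.54 percentage points.

-0.54 percentage points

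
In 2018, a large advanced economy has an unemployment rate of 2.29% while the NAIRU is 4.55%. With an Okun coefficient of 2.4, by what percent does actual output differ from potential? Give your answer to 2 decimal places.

The unemployment gap is 2.29 - 4.55 = -2.26 percentage points.
Okun's law gives an output gap of -2.4 × (-2.26) = 5.424%, i.e. 5.42% above potential.

5.42%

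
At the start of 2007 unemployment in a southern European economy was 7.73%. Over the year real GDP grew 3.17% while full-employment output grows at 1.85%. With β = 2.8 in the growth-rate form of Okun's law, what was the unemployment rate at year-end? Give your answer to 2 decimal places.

7.26%

Growth-rate Okun's law: g_Y = g_Y* - β × Δu, so Δu = (g_Y* - g_Y)/β.
Δu = (1.85 - 3.17)/2.8 = -1.32/2.8 = -0.47 percentage points.
Year-end unemployment = 7.73 - 0.47 = 7.26%.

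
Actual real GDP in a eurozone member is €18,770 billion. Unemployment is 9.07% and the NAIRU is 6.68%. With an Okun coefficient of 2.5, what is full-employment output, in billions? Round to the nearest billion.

€19,963 billion

Unemployment gap = 9.07 - 6.68 = 2.39 points, so output gap = -2.5 × 2.39 = -5.975%.
Since Y = Y* × (1 + gap/100), Y* = 18770/0.94025 ≈ 19963 billion.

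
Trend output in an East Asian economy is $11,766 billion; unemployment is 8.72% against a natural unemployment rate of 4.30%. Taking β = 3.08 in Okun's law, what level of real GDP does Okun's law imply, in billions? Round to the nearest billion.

$10,164 billion

Unemployment gap = 8.72 - 4.3 = 4.42 points, so the output gap is -3.08 × 4.42 = -13.6136%.
Actual GDP = 11766 × (1 - 13.6136/100) = 11766 × 0.863864 ≈ 10164 billion.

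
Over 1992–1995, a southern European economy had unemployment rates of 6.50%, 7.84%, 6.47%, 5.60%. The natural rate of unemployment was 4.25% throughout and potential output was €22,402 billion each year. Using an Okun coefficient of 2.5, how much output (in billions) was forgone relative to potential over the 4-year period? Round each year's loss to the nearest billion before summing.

€5,270 billion

Year 1992: gap = -2.5 × (6.5 - 4.25) = -5.625%, loss ≈ 22402 × 5.625/100 ≈ 1260.
Year 1993: gap = -2.5 × (7.84 - 4.25) = -8.975%, loss ≈ 22402 × 8.975/100 ≈ 2011.
Year 1994: gap = -2.5 × (6.47 - 4.25) = -5.55%, loss ≈ 22402 × 5.55/100 ≈ 1243.
Year 1995: gap = -2.5 × (5.6 - 4.25) = -3.375%, loss ≈ 22402 × 3.375/100 ≈ 756.
Total lost output = 1260 + 2011 + 1243 + 756 = 5270 billion.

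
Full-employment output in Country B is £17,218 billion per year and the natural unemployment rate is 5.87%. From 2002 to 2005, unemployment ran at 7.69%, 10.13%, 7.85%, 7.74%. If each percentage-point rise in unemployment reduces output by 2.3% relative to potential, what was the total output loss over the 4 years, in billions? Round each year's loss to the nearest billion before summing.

£3,933 billion

Year 2002: gap = -2.3 × (7.69 - 5.87) = -4.186%, loss ≈ 17218 × 4.186/100 ≈ 721.
Year 2003: gap = -2.3 × (10.13 - 5.87) = -9.798%, loss ≈ 17218 × 9.798/100 ≈ 1687.
Year 2004: gap = -2.3 × (7.85 - 5.87) = -4.554%, loss ≈ 17218 × 4.554/100 ≈ 784.
Year 2005: gap = -2.3 × (7.74 - 5.87) = -4.301%, loss ≈ 17218 × 4.301/100 ≈ 741.
Total lost output = 721 + 1687 + 784 + 741 = 3933 billion.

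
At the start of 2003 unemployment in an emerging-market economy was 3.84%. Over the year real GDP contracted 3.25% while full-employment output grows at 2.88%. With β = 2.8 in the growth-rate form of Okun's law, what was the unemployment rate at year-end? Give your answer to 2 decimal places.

Growth-rate Okun's law: g_Y = g_Y* - β × Δu, so Δu = (g_Y* - g_Y)/β.
Δu = (2.88 + 3.25)/2.8 = 6.13/2.8 = 2.19 percentage points.
Year-end unemployment = 3.84 + 2.19 = 6.03%.

6.03%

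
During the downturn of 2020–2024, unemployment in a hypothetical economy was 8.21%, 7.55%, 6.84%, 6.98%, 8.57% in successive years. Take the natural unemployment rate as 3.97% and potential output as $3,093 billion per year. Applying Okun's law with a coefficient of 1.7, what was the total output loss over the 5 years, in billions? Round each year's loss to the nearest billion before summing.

Year 2020: gap = -1.7 × (8.21 - 3.97) = -7.208%, loss ≈ 3093 × 7.208/100 ≈ 223.
Year 2021: gap = -1.7 × (7.55 - 3.97) = -6.086%, loss ≈ 3093 × 6.086/100 ≈ 188.
Year 2022: gap = -1.7 × (6.84 - 3.97) = -4.879%, loss ≈ 3093 × 4.879/100 ≈ 151.
Year 2023: gap = -1.7 × (6.98 - 3.97) = -5.117%, loss ≈ 3093 × 5.117/100 ≈ 158.
Year 2024: gap = -1.7 × (8.57 - 3.97) = -7.82%, loss ≈ 3093 × 7.82/100 ≈ 242.
Total lost output = 223 + 188 + 151 + 158 + 242 = 962 billion.

$962 billion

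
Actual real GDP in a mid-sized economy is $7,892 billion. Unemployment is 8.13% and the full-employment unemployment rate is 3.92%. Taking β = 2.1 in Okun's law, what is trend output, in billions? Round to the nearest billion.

$8,657 billion

Unemployment gap = 8.13 - 3.92 = 4.21 points, so output gap = -2.1 × 4.21 = -8.841%.
Since Y = Y* × (1 + gap/100), Y* = 7892/0.91159 ≈ 8657 billion.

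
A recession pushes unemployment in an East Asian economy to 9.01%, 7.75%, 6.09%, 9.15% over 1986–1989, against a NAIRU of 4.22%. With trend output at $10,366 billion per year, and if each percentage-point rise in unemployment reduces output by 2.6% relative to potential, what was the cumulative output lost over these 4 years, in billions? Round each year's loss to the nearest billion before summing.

$4,075 billion

Year 1986: gap = -2.6 × (9.01 - 4.22) = -12.454%, loss ≈ 10366 × 12.454/100 ≈ 1291.
Year 1987: gap = -2.6 × (7.75 - 4.22) = -9.178%, loss ≈ 10366 × 9.178/100 ≈ 951.
Year 1988: gap = -2.6 × (6.09 - 4.22) = -4.862%, loss ≈ 10366 × 4.862/100 ≈ 504.
Year 1989: gap = -2.6 × (9.15 - 4.22) = -12.818%, loss ≈ 10366 × 12.818/100 ≈ 1329.
Total lost output = 1291 + 951 + 504 + 1329 = 4075 billion.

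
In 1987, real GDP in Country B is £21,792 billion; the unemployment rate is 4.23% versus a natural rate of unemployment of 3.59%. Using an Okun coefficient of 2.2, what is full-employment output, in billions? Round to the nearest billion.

Unemployment gap = 4.23 - 3.59 = 0.64 points, so output gap = -2.2 × 0.64 = -1.408%.
Since Y = Y* × (1 + gap/100), Y* = 21792/0.98592 ≈ 22103 billion.

£22,103 billion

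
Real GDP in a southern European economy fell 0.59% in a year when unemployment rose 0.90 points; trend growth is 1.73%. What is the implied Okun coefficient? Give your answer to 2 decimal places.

β ≈ 2.58

Growth form: g_Y = g_Y* - β × Δu, so β = (g_Y* - g_Y)/Δu.
β = (1.73 + 0.59)/0.90 = 2.32/0.90 = 2.58.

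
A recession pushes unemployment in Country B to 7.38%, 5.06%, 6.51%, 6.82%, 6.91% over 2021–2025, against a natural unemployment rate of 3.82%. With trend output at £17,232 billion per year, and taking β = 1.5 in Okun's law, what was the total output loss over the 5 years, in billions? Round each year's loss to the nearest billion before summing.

£3,510 billion

Year 2021: gap = -1.5 × (7.38 - 3.82) = -5.34%, loss ≈ 17232 × 5.34/100 ≈ 920.
Year 2022: gap = -1.5 × (5.06 - 3.82) = -1.86%, loss ≈ 17232 × 1.86/100 ≈ 321.
Year 2023: gap = -1.5 × (6.51 - 3.82) = -4.035%, loss ≈ 17232 × 4.035/100 ≈ 695.
Year 2024: gap = -1.5 × (6.82 - 3.82) = -4.5%, loss ≈ 17232 × 4.5/100 ≈ 775.
Year 2025: gap = -1.5 × (6.91 - 3.82) = -4.635%, loss ≈ 17232 × 4.635/100 ≈ 799.
Total lost output = 920 + 321 + 695 + 775 + 799 = 3510 billion.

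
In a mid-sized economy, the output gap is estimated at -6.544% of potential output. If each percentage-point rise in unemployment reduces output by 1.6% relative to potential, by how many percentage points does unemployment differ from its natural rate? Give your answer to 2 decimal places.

Okun's law: output gap = -β × (u - u*), so u - u* = -(output gap)/β.
u - u* = -(-6.544)/1.6 = 4.09 percentage points.

4.09 percentage points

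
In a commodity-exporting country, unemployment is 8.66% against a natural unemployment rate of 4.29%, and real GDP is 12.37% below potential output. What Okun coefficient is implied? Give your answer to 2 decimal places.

Okun's law: output gap = -β × (u - u*).
-12.37 = -β × (8.66 - 4.29) = -β × 4.37, so β = 12.37/4.37 = 2.83.

β ≈ 2.83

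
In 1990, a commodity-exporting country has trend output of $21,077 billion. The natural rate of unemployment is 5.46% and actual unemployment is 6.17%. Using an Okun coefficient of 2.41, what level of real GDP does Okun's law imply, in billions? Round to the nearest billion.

Unemployment gap = 6.17 - 5.46 = 0.71 points, so the output gap is -2.41 × 0.71 = -1.7111%.
Actual GDP = 21077 × (1 - 1.7111/100) = 21077 × 0.982889 ≈ 20716 billion.

$20,716 billion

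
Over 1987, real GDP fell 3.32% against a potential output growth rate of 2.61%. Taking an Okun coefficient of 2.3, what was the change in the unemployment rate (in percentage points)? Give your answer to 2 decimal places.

Growth-rate Okun's law: g_Y = g_Y* - β × Δu, so Δu = (g_Y* - g_Y)/β.
Δu = (2.61 + 3.32)/2.3 = 5.93/2.3 = 2.58 percentage points.

2.58 percentage points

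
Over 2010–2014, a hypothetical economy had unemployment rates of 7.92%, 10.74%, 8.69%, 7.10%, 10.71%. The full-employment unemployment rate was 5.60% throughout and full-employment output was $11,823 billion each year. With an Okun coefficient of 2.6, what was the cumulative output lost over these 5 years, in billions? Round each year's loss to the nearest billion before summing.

$5,275 billion

Year 2010: gap = -2.6 × (7.92 - 5.6) = -6.032%, loss ≈ 11823 × 6.032/100 ≈ 713.
Year 2011: gap = -2.6 × (10.74 - 5.6) = -13.364%, loss ≈ 11823 × 13.364/100 ≈ 1580.
Year 2012: gap = -2.6 × (8.69 - 5.6) = -8.034%, loss ≈ 11823 × 8.034/100 ≈ 950.
Year 2013: gap = -2.6 × (7.1 - 5.6) = -3.9%, loss ≈ 11823 × 3.9/100 ≈ 461.
Year 2014: gap = -2.6 × (10.71 - 5.6) = -13.286%, loss ≈ 11823 × 13.286/100 ≈ 1571.
Total lost output = 713 + 1580 + 950 + 461 + 1571 = 5275 billion.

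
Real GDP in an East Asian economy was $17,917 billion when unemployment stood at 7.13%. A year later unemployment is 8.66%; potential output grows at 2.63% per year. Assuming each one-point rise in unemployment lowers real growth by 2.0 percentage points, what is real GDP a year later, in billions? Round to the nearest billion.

Δu = 8.66 - 7.13 = 1.53 points.
Okun's law (growth form): g_Y = g_Y* - β × Δu = 2.63 - 2.0 × (1.53) = 2.63 - 3.06 = -0.43%.
Real GDP in the next year = 17917 × (1 - 0.43/100) = 17917 × 0.9957 ≈ 17840 billion.

$17,840 billion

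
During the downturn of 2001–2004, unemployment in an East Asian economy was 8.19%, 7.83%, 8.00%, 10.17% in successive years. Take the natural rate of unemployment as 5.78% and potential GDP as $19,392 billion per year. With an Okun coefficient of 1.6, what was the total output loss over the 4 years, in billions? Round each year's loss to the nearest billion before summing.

Year 2001: gap = -1.6 × (8.19 - 5.78) = -3.856%, loss ≈ 19392 × 3.856/100 ≈ 748.
Year 2002: gap = -1.6 × (7.83 - 5.78) = -3.28%, loss ≈ 19392 × 3.28/100 ≈ 636.
Year 2003: gap = -1.6 × (8 - 5.78) = -3.552%, loss ≈ 19392 × 3.552/100 ≈ 689.
Year 2004: gap = -1.6 × (10.17 - 5.78) = -7.024%, loss ≈ 19392 × 7.024/100 ≈ 1362.
Total lost output = 748 + 636 + 689 + 1362 = 3435 billion.

$3,435 billion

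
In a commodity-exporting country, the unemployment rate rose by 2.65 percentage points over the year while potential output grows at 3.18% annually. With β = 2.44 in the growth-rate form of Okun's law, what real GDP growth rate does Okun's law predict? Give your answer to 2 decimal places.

-3.29%

Growth-rate Okun's law: g_Y = g_Y* - β × Δu.
g_Y = 3.18 - 2.44 × (2.65) = 3.18 - 6.466 = -3.286%, i.e. -3.29% to 2 d.p.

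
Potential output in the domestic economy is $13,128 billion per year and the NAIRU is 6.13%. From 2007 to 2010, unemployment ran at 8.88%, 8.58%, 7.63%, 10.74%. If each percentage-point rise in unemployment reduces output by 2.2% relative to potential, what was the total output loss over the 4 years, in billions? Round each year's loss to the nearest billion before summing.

Year 2007: gap = -2.2 × (8.88 - 6.13) = -6.05%, loss ≈ 13128 × 6.05/100 ≈ 794.
Year 2008: gap = -2.2 × (8.58 - 6.13) = -5.39%, loss ≈ 13128 × 5.39/100 ≈ 708.
Year 2009: gap = -2.2 × (7.63 - 6.13) = -3.3%, loss ≈ 13128 × 3.3/100 ≈ 433.
Year 2010: gap = -2.2 × (10.74 - 6.13) = -10.142%, loss ≈ 13128 × 10.142/100 ≈ 1331.
Total lost output = 794 + 708 + 433 + 1331 = 3266 billion.

$3,266 billion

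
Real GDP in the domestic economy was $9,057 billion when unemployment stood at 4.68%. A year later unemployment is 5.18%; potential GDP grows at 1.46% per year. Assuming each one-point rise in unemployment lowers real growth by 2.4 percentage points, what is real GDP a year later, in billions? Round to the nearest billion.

Δu = 5.18 - 4.68 = 0.5 points.
Okun's law (growth form): g_Y = g_Y* - β × Δu = 1.46 - 2.4 × (0.50) = 1.46 - 1.2 = 0.26%.
Real GDP in the next year = 9057 × (1 + 0.26/100) = 9057 × 1.0026 ≈ 9081 billion.

$9,081 billion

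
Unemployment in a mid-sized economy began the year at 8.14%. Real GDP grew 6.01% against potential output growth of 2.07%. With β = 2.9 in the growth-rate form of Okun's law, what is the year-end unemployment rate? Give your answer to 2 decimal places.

Growth-rate Okun's law: g_Y = g_Y* - β × Δu, so Δu = (g_Y* - g_Y)/β.
Δu = (2.07 - 6.01)/2.9 = -3.94/2.9 = -1.36 percentage points.
Year-end unemployment = 8.14 - 1.36 = 6.78%.

6.78%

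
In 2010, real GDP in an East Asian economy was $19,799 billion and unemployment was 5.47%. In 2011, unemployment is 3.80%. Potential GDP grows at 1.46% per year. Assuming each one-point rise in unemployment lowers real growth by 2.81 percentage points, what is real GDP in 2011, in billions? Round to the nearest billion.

$21,017 billion

Δu = 3.8 - 5.47 = -1.67 points.
Okun's law (growth form): g_Y = g_Y* - β × Δu = 1.46 - 2.81 × (-1.67) = 1.46 + 4.6927 = 6.1527%.
Real GDP in the next year = 19799 × (1 + 6.1527/100) = 19799 × 1.061527 ≈ 21017 billion.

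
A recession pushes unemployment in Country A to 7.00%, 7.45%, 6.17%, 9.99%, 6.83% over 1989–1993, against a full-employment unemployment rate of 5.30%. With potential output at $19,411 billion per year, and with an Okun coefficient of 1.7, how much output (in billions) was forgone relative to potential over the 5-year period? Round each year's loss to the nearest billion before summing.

$3,610 billion

Year 1989: gap = -1.7 × (7 - 5.3) = -2.89%, loss ≈ 19411 × 2.89/100 ≈ 561.
Year 1990: gap = -1.7 × (7.45 - 5.3) = -3.655%, loss ≈ 19411 × 3.655/100 ≈ 709.
Year 1991: gap = -1.7 × (6.17 - 5.3) = -1.479%, loss ≈ 19411 × 1.479/100 ≈ 287.
Year 1992: gap = -1.7 × (9.99 - 5.3) = -7.973%, loss ≈ 19411 × 7.973/100 ≈ 1548.
Year 1993: gap = -1.7 × (6.83 - 5.3) = -2.601%, loss ≈ 19411 × 2.601/100 ≈ 505.
Total lost output = 561 + 709 + 287 + 1548 + 505 = 3610 billion.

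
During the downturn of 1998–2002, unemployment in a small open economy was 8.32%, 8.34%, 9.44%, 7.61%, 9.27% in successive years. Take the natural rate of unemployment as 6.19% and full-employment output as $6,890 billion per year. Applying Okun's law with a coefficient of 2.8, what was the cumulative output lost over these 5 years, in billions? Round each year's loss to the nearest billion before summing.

Year 1998: gap = -2.8 × (8.32 - 6.19) = -5.964%, loss ≈ 6890 × 5.964/100 ≈ 411.
Year 1999: gap = -2.8 × (8.34 - 6.19) = -6.02%, loss ≈ 6890 × 6.02/100 ≈ 415.
Year 2000: gap = -2.8 × (9.44 - 6.19) = -9.1%, loss ≈ 6890 × 9.1/100 ≈ 627.
Year 2001: gap = -2.8 × (7.61 - 6.19) = -3.976%, loss ≈ 6890 × 3.976/100 ≈ 274.
Year 2002: gap = -2.8 × (9.27 - 6.19) = -8.624%, loss ≈ 6890 × 8.624/100 ≈ 594.
Total lost output = 411 + 415 + 627 + 274 + 594 = 2321 billion.

$2,321 billion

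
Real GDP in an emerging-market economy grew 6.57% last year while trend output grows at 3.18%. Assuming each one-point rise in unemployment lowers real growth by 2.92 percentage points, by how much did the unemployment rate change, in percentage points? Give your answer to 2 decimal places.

Growth-rate Okun's law: g_Y = g_Y* - β × Δu, so Δu = (g_Y* - g_Y)/β.
Δu = (3.18 - 6.57)/2.92 = -3.39/2.92 = -1.16 percentage points.

-1.16 percentage points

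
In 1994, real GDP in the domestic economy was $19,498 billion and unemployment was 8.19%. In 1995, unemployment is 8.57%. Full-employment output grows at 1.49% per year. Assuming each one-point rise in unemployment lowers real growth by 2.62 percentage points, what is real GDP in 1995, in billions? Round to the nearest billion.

$19,594 billion

Δu = 8.57 - 8.19 = 0.38 points.
Okun's law (growth form): g_Y = g_Y* - β × Δu = 1.49 - 2.62 × (0.38) = 1.49 - 0.9956 = 0.4944%.
Real GDP in the next year = 19498 × (1 + 0.4944/100) = 19498 × 1.004944 ≈ 19594 billion.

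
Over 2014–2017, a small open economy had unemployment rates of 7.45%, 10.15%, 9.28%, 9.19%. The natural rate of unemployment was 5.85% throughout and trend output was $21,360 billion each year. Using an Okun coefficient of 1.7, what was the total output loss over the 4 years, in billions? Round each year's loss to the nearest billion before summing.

$4,601 billion

Year 2014: gap = -1.7 × (7.45 - 5.85) = -2.72%, loss ≈ 21360 × 2.72/100 ≈ 581.
Year 2015: gap = -1.7 × (10.15 - 5.85) = -7.31%, loss ≈ 21360 × 7.31/100 ≈ 1561.
Year 2016: gap = -1.7 × (9.28 - 5.85) = -5.831%, loss ≈ 21360 × 5.831/100 ≈ 1246.
Year 2017: gap = -1.7 × (9.19 - 5.85) = -5.678%, loss ≈ 21360 × 5.678/100 ≈ 1213.
Total lost output = 581 + 1561 + 1246 + 1213 = 4601 billion.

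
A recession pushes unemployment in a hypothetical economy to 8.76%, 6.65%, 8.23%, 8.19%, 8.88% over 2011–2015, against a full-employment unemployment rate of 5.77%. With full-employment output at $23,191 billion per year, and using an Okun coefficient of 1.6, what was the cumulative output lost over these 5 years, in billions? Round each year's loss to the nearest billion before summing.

Year 2011: gap = -1.6 × (8.76 - 5.77) = -4.784%, loss ≈ 23191 × 4.784/100 ≈ 1109.
Year 2012: gap = -1.6 × (6.65 - 5.77) = -1.408%, loss ≈ 23191 × 1.408/100 ≈ 327.
Year 2013: gap = -1.6 × (8.23 - 5.77) = -3.936%, loss ≈ 23191 × 3.936/100 ≈ 913.
Year 2014: gap = -1.6 × (8.19 - 5.77) = -3.872%, loss ≈ 23191 × 3.872/100 ≈ 898.
Year 2015: gap = -1.6 × (8.88 - 5.77) = -4.976%, loss ≈ 23191 × 4.976/100 ≈ 1154.
Total lost output = 1109 + 327 + 913 + 898 + 1154 = 4401 billion.

$4,401 billion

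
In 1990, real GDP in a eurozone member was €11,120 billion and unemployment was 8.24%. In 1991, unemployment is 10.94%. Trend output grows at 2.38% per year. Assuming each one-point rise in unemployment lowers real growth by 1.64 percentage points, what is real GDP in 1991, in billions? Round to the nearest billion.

€10,892 billion

Δu = 10.94 - 8.24 = 2.7 points.
Okun's law (growth form): g_Y = g_Y* - β × Δu = 2.38 - 1.64 × (2.70) = 2.38 - 4.428 = -2.048%.
Real GDP in the next year = 11120 × (1 - 2.048/100) = 11120 × 0.97952 ≈ 10892 billion.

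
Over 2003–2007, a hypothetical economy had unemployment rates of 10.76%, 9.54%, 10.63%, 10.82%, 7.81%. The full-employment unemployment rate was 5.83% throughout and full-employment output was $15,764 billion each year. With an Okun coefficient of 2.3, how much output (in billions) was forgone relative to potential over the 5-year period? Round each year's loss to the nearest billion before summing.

$7,399 billion

Year 2003: gap = -2.3 × (10.76 - 5.83) = -11.339%, loss ≈ 15764 × 11.339/100 ≈ 1787.
Year 2004: gap = -2.3 × (9.54 - 5.83) = -8.533%, loss ≈ 15764 × 8.533/100 ≈ 1345.
Year 2005: gap = -2.3 × (10.63 - 5.83) = -11.04%, loss ≈ 15764 × 11.04/100 ≈ 1740.
Year 2006: gap = -2.3 × (10.82 - 5.83) = -11.477%, loss ≈ 15764 × 11.477/100 ≈ 1809.
Year 2007: gap = -2.3 × (7.81 - 5.83) = -4.554%, loss ≈ 15764 × 4.554/100 ≈ 718.
Total lost output = 1787 + 1345 + 1740 + 1809 + 718 = 7399 billion.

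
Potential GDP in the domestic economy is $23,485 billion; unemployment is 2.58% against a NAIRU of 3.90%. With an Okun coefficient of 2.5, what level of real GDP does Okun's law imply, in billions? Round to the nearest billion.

Unemployment gap = 2.58 - 3.9 = -1.32 points, so the output gap is -2.5 × (-1.32) = 3.3%.
Actual GDP = 23485 × (1 + 3.3/100) = 23485 × 1.033 ≈ 24260 billion.

$24,260 billion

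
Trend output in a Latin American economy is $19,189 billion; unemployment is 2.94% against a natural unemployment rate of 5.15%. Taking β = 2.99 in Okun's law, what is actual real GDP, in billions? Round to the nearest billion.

Unemployment gap = 2.94 - 5.15 = -2.21 points, so the output gap is -2.99 × (-2.21) = 6.6079%.
Actual GDP = 19189 × (1 + 6.6079/100) = 19189 × 1.066079 ≈ 20457 billion.

$20,457 billion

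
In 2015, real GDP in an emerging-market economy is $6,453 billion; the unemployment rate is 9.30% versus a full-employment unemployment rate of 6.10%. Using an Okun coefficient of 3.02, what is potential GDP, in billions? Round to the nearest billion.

$7,143 billion

Unemployment gap = 9.3 - 6.1 = 3.2 points, so output gap = -3.02 × 3.2 = -9.664%.
Since Y = Y* × (1 + gap/100), Y* = 6453/0.90336 ≈ 7143 billion.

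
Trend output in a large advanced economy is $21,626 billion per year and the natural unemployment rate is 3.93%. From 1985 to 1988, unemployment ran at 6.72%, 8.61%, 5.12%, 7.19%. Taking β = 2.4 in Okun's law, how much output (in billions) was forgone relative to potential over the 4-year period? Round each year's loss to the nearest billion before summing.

$6,187 billion

Year 1985: gap = -2.4 × (6.72 - 3.93) = -6.696%, loss ≈ 21626 × 6.696/100 ≈ 1448.
Year 1986: gap = -2.4 × (8.61 - 3.93) = -11.232%, loss ≈ 21626 × 11.232/100 ≈ 2429.
Year 1987: gap = -2.4 × (5.12 - 3.93) = -2.856%, loss ≈ 21626 × 2.856/100 ≈ 618.
Year 1988: gap = -2.4 × (7.19 - 3.93) = -7.824%, loss ≈ 21626 × 7.824/100 ≈ 1692.
Total lost output = 1448 + 2429 + 618 + 1692 = 6187 billion.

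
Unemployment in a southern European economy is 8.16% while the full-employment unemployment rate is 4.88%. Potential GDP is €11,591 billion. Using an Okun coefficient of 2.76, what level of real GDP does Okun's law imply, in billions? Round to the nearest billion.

Unemployment gap = 8.16 - 4.88 = 3.28 points, so the output gap is -2.76 × 3.28 = -9.0528%.
Actual GDP = 11591 × (1 - 9.0528/100) = 11591 × 0.909472 ≈ 10542 billion.

€10,542 billion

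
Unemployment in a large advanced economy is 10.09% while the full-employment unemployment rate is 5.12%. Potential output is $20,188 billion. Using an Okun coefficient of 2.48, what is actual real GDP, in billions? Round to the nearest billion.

$17,700 billion

Unemployment gap = 10.09 - 5.12 = 4.97 points, so the output gap is -2.48 × 4.97 = -12.3256%.
Actual GDP = 20188 × (1 - 12.3256/100) = 20188 × 0.876744 ≈ 17700 billion.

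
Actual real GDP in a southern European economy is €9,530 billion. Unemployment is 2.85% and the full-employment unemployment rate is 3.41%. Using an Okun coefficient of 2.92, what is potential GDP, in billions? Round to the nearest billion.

Unemployment gap = 2.85 - 3.41 = -0.56 points, so output gap = -2.92 × (-0.56) = 1.6352%.
Since Y = Y* × (1 + gap/100), Y* = 9530/1.016352 ≈ 9377 billion.

€9,377 billion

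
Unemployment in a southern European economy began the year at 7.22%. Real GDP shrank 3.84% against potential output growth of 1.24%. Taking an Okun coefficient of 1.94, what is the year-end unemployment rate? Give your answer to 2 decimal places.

Growth-rate Okun's law: g_Y = g_Y* - β × Δu, so Δu = (g_Y* - g_Y)/β.
Δu = (1.24 + 3.84)/1.94 = 5.08/1.94 = 2.62 percentage points.
Year-end unemployment = 7.22 + 2.62 = 9.84%.

9.84%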